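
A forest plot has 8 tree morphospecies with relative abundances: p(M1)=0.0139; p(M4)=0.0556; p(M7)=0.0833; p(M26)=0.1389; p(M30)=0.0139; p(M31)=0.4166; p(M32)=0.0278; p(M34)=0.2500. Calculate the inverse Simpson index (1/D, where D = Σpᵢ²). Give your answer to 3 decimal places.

D = 0.0139² + 0.0556² + 0.0833² + 0.1389² + 0.0139² + 0.4166² + 0.0278² + 0.25² = 0.0001932 + 0.0030914 + 0.0069389 + 0.0192932 + 0.0001932 + 0.1735556 + 0.0007728 + 0.0625000 = 0.2665383 (working shown to 7 dp, full precision carried).
So 1/D = 3.75181, i.e. 3.752 to 3 decimal places.

3.752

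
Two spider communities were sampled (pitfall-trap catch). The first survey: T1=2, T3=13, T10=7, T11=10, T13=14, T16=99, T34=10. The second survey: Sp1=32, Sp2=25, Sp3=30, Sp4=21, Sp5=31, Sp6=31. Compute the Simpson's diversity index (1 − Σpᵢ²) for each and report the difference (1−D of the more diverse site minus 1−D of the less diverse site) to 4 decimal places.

The first survey: N=155, proportions 0.012903, 0.083871, 0.045161, 0.064516, 0.090323, 0.63871, 0.064516, giving 1−D = 0.566327 (working shown to 6 dp, full precision carried).
The second survey: N=170, proportions 0.188235, 0.147059, 0.176471, 0.123529, 0.182353, 0.182353, giving 1−D = 0.830035.
Difference = |0.566327 − 0.830035| = 0.263708, i.e. 0.2637 to 4 decimal places.

0.2637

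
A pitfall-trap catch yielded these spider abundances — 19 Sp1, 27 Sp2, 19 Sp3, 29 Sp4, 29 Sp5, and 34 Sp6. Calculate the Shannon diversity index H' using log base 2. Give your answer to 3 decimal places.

2.552

Total N = 19+27+19+29+29+34 = 157, so the proportions are 0.12102, 0.17197, 0.12102, 0.18471, 0.18471, 0.21656 (working shown to 5 dp, full precision carried).
Each pᵢ log₂ pᵢ term: 0.12102×(-3.04669)=-0.36871, 0.17197×(-2.53973)=-0.43677, 0.12102×(-3.04669)=-0.36871, 0.18471×(-2.43664)=-0.45008, 0.18471×(-2.43664)=-0.45008, 0.21656×(-2.20716)=-0.47798.
Sum = -2.55233, so H' = 2.552.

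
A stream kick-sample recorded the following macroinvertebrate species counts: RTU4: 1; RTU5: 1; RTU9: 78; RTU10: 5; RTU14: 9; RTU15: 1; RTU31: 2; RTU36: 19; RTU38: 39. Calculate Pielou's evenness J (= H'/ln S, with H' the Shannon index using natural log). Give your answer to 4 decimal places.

0.6280

Total N = 1+1+78+5+9+1+2+19+39 = 155, so the proportions are 0.006452, 0.006452, 0.503226, 0.032258, 0.058065, 0.006452, 0.012903, 0.122581, 0.251613 (working shown to 6 dp, full precision carried).
H' = −Σ pᵢ ln pᵢ = −((-0.032538) + (-0.032538) + (-0.345573) + (-0.110774) + (-0.165263) + (-0.032538) + (-0.056133) + (-0.257295) + (-0.347191)) = 1.379844.
With S = 9 species, ln S = 2.197225, so J = 1.379844/2.197225 = 0.627994, i.e. 0.6280 to 4 decimal places.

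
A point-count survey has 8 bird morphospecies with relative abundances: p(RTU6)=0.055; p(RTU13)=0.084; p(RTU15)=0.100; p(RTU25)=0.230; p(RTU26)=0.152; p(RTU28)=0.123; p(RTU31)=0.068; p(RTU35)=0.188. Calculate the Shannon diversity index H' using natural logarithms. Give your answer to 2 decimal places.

1.98

Each pᵢ ln pᵢ term (working shown to 4 dp, full precision carried): 0.055×(-2.9004)=-0.1595, 0.084×(-2.4769)=-0.2081, 0.1×(-2.3026)=-0.2303, 0.23×(-1.4697)=-0.3380, 0.152×(-1.8839)=-0.2863, 0.123×(-2.0956)=-0.2578, 0.068×(-2.6882)=-0.1828, 0.188×(-1.6713)=-0.3142.
Sum = -1.9770, so H' = 1.98.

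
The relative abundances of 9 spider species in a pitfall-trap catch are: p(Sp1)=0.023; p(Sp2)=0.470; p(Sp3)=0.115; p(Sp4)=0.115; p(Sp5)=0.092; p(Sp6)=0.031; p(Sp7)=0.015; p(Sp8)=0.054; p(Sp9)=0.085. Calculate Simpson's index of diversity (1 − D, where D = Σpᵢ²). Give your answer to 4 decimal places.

0.7323

D = 0.023² + 0.47² + 0.115² + 0.115² + 0.092² + 0.031² + 0.015² + 0.054² + 0.085² = 0.000529 + 0.220900 + 0.013225 + 0.013225 + 0.008464 + 0.000961 + 0.000225 + 0.002916 + 0.007225 = 0.267670 (working shown to 6 dp, full precision carried).
So 1 − D = 0.732330, i.e. 0.7323 to 4 decimal places.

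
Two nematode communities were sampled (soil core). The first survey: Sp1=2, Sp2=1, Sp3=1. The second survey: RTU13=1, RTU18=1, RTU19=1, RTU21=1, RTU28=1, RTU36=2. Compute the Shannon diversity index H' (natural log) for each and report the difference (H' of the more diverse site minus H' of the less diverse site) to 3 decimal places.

The first survey: N=4, proportions 0.5, 0.25, 0.25, giving H' = 1.03972 (working shown to 5 dp, full precision carried).
The second survey: N=7, proportions 0.14286, 0.14286, 0.14286, 0.14286, 0.14286, 0.28571, giving H' = 1.74787.
Difference = |1.03972 − 1.74787| = 0.70815, i.e. 0.708 to 3 decimal places.

0.708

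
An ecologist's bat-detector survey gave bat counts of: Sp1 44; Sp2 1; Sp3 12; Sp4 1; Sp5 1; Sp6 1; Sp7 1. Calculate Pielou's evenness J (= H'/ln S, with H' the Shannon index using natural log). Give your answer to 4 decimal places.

0.4586

Total N = 44+1+12+1+1+1+1 = 61, so the proportions are 0.721311, 0.016393, 0.196721, 0.016393, 0.016393, 0.016393, 0.016393 (working shown to 6 dp, full precision carried).
H' = −Σ pᵢ ln pᵢ = −((-0.235641) + (-0.067391) + (-0.319862) + (-0.067391) + (-0.067391) + (-0.067391) + (-0.067391)) = 0.892460.
With S = 7 species, ln S = 1.945910, so J = 0.892460/1.945910 = 0.458634, i.e. 0.4586 to 4 decimal places.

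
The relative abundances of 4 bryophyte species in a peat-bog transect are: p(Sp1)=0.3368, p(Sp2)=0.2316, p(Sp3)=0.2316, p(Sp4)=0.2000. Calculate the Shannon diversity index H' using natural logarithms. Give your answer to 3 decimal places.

Each pᵢ ln pᵢ term (working shown to 5 dp, full precision carried): 0.3368×(-1.08827)=-0.36653, 0.2316×(-1.46274)=-0.33877, 0.2316×(-1.46274)=-0.33877, 0.2×(-1.60944)=-0.32189.
Sum = -1.36596, so H' = 1.366.

1.366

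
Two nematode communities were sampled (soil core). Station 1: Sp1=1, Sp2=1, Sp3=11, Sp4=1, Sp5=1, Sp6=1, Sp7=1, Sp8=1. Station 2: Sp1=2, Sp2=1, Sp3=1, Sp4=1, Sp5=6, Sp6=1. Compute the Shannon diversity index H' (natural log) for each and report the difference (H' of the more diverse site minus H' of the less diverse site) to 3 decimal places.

0.049

Station 1: N=18, proportions 0.05556, 0.05556, 0.61111, 0.05556, 0.05556, 0.05556, 0.05556, 0.05556, giving H' = 1.42499 (working shown to 5 dp, full precision carried).
Station 2: N=12, proportions 0.16667, 0.08333, 0.08333, 0.08333, 0.5, 0.08333, giving H' = 1.47350.
Difference = |1.42499 − 1.47350| = 0.04851, i.e. 0.049 to 3 decimal places.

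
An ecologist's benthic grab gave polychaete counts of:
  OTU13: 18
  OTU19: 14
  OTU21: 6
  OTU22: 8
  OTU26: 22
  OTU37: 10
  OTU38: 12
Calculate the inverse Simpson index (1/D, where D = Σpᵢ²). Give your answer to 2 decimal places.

Total N = 18+14+6+8+22+10+12 = 90, so the proportions are 0.2, 0.155556, 0.066667, 0.088889, 0.244444, 0.111111, 0.133333 (working shown to 6 dp, full precision carried).
D = 0.2² + 0.155556² + 0.066667² + 0.088889² + 0.244444² + 0.111111² + 0.133333² = 0.040000 + 0.024198 + 0.004444 + 0.007901 + 0.059753 + 0.012346 + 0.017778 = 0.166420.
So 1/D = 6.0089, i.e. 6.01 to 2 decimal places.

6.01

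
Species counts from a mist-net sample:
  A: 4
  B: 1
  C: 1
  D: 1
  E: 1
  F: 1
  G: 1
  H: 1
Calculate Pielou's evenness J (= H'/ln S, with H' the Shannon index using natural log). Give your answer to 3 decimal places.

Total N = 4+1+1+1+1+1+1+1 = 11, so the proportions are 0.36364, 0.09091, 0.09091, 0.09091, 0.09091, 0.09091, 0.09091, 0.09091 (working shown to 5 dp, full precision carried).
H' = −Σ pᵢ ln pᵢ = −((-0.36785) + (-0.21799) + (-0.21799) + (-0.21799) + (-0.21799) + (-0.21799) + (-0.21799) + (-0.21799)) = 1.89379.
With S = 8 species, ln S = 2.07944, so J = 1.89379/2.07944 = 0.91072, i.e. 0.911 to 3 decimal places.

0.911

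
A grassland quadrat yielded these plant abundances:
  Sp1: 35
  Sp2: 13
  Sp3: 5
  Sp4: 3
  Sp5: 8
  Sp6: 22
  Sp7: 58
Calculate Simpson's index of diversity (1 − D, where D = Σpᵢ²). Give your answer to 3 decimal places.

Total N = 35+13+5+3+8+22+58 = 144, so the proportions are 0.24306, 0.09028, 0.03472, 0.02083, 0.05556, 0.15278, 0.40278 (working shown to 5 dp, full precision carried).
D = 0.24306² + 0.09028² + 0.03472² + 0.02083² + 0.05556² + 0.15278² + 0.40278² = 0.05908 + 0.00815 + 0.00121 + 0.00043 + 0.00309 + 0.02334 + 0.16223 = 0.25752.
So 1 − D = 0.74248, i.e. 0.742 to 3 decimal places.

0.742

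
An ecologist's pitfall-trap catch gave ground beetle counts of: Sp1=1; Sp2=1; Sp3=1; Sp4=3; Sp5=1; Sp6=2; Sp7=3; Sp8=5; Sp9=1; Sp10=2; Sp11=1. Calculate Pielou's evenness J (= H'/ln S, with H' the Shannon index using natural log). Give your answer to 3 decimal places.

Total N = 1+1+1+3+1+2+3+5+1+2+1 = 21, so the proportions are 0.04762, 0.04762, 0.04762, 0.14286, 0.04762, 0.09524, 0.14286, 0.2381, 0.04762, 0.09524, 0.04762 (working shown to 5 dp, full precision carried).
H' = −Σ pᵢ ln pᵢ = −((-0.14498) + (-0.14498) + (-0.14498) + (-0.27799) + (-0.14498) + (-0.22394) + (-0.27799) + (-0.34169) + (-0.14498) + (-0.22394) + (-0.14498)) = 2.21541.
With S = 11 species, ln S = 2.39790, so J = 2.21541/2.39790 = 0.92390, i.e. 0.924 to 3 decimal places.

0.924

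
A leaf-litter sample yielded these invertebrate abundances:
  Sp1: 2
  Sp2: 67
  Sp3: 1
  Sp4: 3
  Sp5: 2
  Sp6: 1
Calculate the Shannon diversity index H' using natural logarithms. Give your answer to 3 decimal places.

0.544

Total N = 2+67+1+3+2+1 = 76, so the proportions are 0.02632, 0.88158, 0.01316, 0.03947, 0.02632, 0.01316 (working shown to 5 dp, full precision carried).
Each pᵢ ln pᵢ term: 0.02632×(-3.63759)=-0.09573, 0.88158×(-0.12604)=-0.11111, 0.01316×(-4.33073)=-0.05698, 0.03947×(-3.23212)=-0.12758, 0.02632×(-3.63759)=-0.09573, 0.01316×(-4.33073)=-0.05698.
Sum = -0.54412, so H' = 0.544.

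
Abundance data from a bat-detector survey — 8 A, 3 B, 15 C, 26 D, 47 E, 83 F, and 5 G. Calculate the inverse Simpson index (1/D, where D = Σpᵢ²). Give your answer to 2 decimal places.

Total N = 8+3+15+26+47+83+5 = 187, so the proportions are 0.042781, 0.016043, 0.080214, 0.139037, 0.251337, 0.44385, 0.026738 (working shown to 6 dp, full precision carried).
D = 0.042781² + 0.016043² + 0.080214² + 0.139037² + 0.251337² + 0.44385² + 0.026738² = 0.001830 + 0.000257 + 0.006434 + 0.019331 + 0.063170 + 0.197003 + 0.000715 = 0.288741.
So 1/D = 3.4633, i.e. 3.46 to 2 decimal places.

3.46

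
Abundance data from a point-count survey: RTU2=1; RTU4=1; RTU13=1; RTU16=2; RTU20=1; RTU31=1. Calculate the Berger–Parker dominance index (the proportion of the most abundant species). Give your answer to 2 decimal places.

0.29

Total N = 1+1+1+2+1+1 = 7, so the proportions are 0.1429, 0.1429, 0.1429, 0.2857, 0.1429, 0.1429 (working shown to 4 dp, full precision carried).
The largest proportion is 0.2857, i.e. d = 0.29 to 2 decimal places.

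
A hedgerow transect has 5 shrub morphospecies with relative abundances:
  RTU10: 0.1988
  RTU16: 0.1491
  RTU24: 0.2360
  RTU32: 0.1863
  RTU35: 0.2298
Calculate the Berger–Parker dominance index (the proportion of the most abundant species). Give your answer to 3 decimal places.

0.236

The largest proportion is 0.236, i.e. d = 0.236 to 3 decimal places.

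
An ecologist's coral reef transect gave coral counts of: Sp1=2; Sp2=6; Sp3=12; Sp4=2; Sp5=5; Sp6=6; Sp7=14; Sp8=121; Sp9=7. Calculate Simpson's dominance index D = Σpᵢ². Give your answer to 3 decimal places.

Total N = 2+6+12+2+5+6+14+121+7 = 175, so the proportions are 0.01143, 0.03429, 0.06857, 0.01143, 0.02857, 0.03429, 0.08, 0.69143, 0.04 (working shown to 5 dp, full precision carried).
D = 0.01143² + 0.03429² + 0.06857² + 0.01143² + 0.02857² + 0.03429² + 0.08² + 0.69143² + 0.04² = 0.00013 + 0.00118 + 0.00470 + 0.00013 + 0.00082 + 0.00118 + 0.00640 + 0.47807 + 0.00160 = 0.49420.
To 3 decimal places, D = 0.494.

0.494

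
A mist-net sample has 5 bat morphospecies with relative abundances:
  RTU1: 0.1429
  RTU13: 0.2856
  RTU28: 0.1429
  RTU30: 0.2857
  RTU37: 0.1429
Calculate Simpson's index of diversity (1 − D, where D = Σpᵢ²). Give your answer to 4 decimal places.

0.7755

D = 0.1429² + 0.2856² + 0.1429² + 0.2857² + 0.1429² = 0.020420 + 0.081567 + 0.020420 + 0.081624 + 0.020420 = 0.224453 (working shown to 6 dp, full precision carried).
So 1 − D = 0.775547, i.e. 0.7755 to 4 decimal places.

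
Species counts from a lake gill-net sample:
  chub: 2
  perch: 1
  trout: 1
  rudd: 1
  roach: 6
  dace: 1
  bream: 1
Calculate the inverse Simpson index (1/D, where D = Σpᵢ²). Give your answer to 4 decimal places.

3.7556

Total N = 2+1+1+1+6+1+1 = 13, so the proportions are 0.15384615, 0.07692308, 0.07692308, 0.07692308, 0.46153846, 0.07692308, 0.07692308 (working shown to 8 dp, full precision carried).
D = 0.15384615² + 0.07692308² + 0.07692308² + 0.07692308² + 0.46153846² + 0.07692308² + 0.07692308² = 0.02366864 + 0.00591716 + 0.00591716 + 0.00591716 + 0.21301775 + 0.00591716 + 0.00591716 = 0.26627219.
So 1/D = 3.755556, i.e. 3.7556 to 4 decimal places.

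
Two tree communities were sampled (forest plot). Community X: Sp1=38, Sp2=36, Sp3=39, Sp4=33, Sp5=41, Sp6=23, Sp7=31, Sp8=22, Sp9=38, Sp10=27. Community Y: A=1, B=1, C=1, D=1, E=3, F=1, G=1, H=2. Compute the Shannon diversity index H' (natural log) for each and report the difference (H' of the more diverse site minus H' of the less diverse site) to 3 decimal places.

0.310

Community X: N=328, proportions 0.11585, 0.10976, 0.1189, 0.10061, 0.125, 0.07012, 0.09451, 0.06707, 0.11585, 0.08232, giving H' = 2.28221 (working shown to 5 dp, full precision carried).
Community Y: N=11, proportions 0.09091, 0.09091, 0.09091, 0.09091, 0.27273, 0.09091, 0.09091, 0.18182, giving H' = 1.97225.
Difference = |2.28221 − 1.97225| = 0.30996, i.e. 0.310 to 3 decimal places.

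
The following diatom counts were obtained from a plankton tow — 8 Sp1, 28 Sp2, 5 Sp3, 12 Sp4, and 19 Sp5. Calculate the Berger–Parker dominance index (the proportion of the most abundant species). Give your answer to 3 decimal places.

0.389

Total N = 8+28+5+12+19 = 72, so the proportions are 0.11111, 0.38889, 0.06944, 0.16667, 0.26389 (working shown to 5 dp, full precision carried).
The largest proportion is 0.38889, i.e. d = 0.389 to 3 decimal places.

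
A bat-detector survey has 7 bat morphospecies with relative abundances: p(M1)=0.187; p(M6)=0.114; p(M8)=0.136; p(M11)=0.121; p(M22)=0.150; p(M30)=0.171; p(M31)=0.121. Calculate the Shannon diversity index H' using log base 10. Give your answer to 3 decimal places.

Each pᵢ log₁₀ pᵢ term (working shown to 5 dp, full precision carried): 0.187×(-0.72816)=-0.13617, 0.114×(-0.94310)=-0.10751, 0.136×(-0.86646)=-0.11784, 0.121×(-0.91721)=-0.11098, 0.15×(-0.82391)=-0.12359, 0.171×(-0.76700)=-0.13116, 0.121×(-0.91721)=-0.11098.
Sum = -0.83823, so H' = 0.838.

0.838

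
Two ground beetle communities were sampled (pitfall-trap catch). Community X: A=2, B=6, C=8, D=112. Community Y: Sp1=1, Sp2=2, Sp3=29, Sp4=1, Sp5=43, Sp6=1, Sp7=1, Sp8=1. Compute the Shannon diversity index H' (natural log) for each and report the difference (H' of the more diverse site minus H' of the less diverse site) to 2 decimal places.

0.57

Community X: N=128, proportions 0.0156, 0.0469, 0.0625, 0.875, giving H' = 0.4986 (working shown to 4 dp, full precision carried).
Community Y: N=79, proportions 0.0127, 0.0253, 0.3671, 0.0127, 0.5443, 0.0127, 0.0127, 0.0127, giving H' = 1.0686.
Difference = |0.4986 − 1.0686| = 0.5700, i.e. 0.57 to 2 decimal places.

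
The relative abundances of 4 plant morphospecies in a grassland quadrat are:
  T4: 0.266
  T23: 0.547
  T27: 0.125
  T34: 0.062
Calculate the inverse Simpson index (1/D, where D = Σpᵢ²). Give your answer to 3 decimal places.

D = 0.266² + 0.547² + 0.125² + 0.062² = 0.070756 + 0.299209 + 0.015625 + 0.003844 = 0.389434 (working shown to 6 dp, full precision carried).
So 1/D = 2.56783, i.e. 2.568 to 3 decimal places.

2.568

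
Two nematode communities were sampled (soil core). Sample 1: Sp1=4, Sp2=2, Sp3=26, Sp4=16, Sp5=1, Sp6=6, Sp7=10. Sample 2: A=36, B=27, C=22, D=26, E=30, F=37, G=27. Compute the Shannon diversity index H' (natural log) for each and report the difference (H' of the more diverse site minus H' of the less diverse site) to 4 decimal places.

Sample 1: N=65, proportions 0.061538, 0.030769, 0.4, 0.246154, 0.015385, 0.092308, 0.153846, giving H' = 1.562390 (working shown to 6 dp, full precision carried).
Sample 2: N=205, proportions 0.17561, 0.131707, 0.107317, 0.126829, 0.146341, 0.180488, 0.131707, giving H' = 1.931131.
Difference = |1.562390 − 1.931131| = 0.368741, i.e. 0.3687 to 4 decimal places.

0.3687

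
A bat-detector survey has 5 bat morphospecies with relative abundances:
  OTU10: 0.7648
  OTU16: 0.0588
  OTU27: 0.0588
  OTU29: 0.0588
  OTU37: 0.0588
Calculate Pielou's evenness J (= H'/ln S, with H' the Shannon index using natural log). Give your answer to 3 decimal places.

0.542

H' = −Σ pᵢ ln pᵢ = −((-0.20507) + (-0.16662) + (-0.16662) + (-0.16662) + (-0.16662)) = 0.87154 (working shown to 5 dp, full precision carried).
With S = 5 species, ln S = 1.60944, so J = 0.87154/1.60944 = 0.54152, i.e. 0.542 to 3 decimal places.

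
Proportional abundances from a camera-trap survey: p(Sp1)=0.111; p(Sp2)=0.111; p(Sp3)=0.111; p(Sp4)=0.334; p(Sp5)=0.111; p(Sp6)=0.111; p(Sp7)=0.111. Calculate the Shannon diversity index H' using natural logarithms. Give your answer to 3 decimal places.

Each pᵢ ln pᵢ term (working shown to 5 dp, full precision carried): 0.111×(-2.19823)=-0.24400, 0.111×(-2.19823)=-0.24400, 0.111×(-2.19823)=-0.24400, 0.334×(-1.09661)=-0.36627, 0.111×(-2.19823)=-0.24400, 0.111×(-2.19823)=-0.24400, 0.111×(-2.19823)=-0.24400.
Sum = -1.83029, so H' = 1.830.

1.830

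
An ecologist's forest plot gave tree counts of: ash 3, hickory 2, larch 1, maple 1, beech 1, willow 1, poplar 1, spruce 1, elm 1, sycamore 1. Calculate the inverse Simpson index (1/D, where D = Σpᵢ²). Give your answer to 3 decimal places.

Total N = 3+2+1+1+1+1+1+1+1+1 = 13, so the proportions are 0.2307692, 0.1538462, 0.0769231, 0.0769231, 0.0769231, 0.0769231, 0.0769231, 0.0769231, 0.0769231, 0.0769231 (working shown to 7 dp, full precision carried).
D = 0.2307692² + 0.1538462² + 0.0769231² + 0.0769231² + 0.0769231² + 0.0769231² + 0.0769231² + 0.0769231² + 0.0769231² + 0.0769231² = 0.0532544 + 0.0236686 + 0.0059172 + 0.0059172 + 0.0059172 + 0.0059172 + 0.0059172 + 0.0059172 + 0.0059172 + 0.0059172 = 0.1242604.
So 1/D = 8.04762, i.e. 8.048 to 3 decimal places.

8.048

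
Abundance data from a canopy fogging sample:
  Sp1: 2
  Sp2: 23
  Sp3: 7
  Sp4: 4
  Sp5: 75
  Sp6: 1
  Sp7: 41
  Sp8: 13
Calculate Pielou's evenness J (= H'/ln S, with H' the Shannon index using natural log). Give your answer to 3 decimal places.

0.714

Total N = 2+23+7+4+75+1+41+13 = 166, so the proportions are 0.01205, 0.13855, 0.04217, 0.0241, 0.45181, 0.00602, 0.24699, 0.07831 (working shown to 5 dp, full precision carried).
H' = −Σ pᵢ ln pᵢ = −((-0.05324) + (-0.27385) + (-0.13351) + (-0.08978) + (-0.35896) + (-0.03080) + (-0.34539) + (-0.19947)) = 1.48499.
With S = 8 species, ln S = 2.07944, so J = 1.48499/2.07944 = 0.71413, i.e. 0.714 to 3 decimal places.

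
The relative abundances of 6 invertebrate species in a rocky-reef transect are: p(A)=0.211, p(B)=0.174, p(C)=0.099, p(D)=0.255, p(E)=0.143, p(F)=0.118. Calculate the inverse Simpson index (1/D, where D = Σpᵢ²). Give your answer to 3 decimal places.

D = 0.211² + 0.174² + 0.099² + 0.255² + 0.143² + 0.118² = 0.0445210 + 0.0302760 + 0.0098010 + 0.0650250 + 0.0204490 + 0.0139240 = 0.1839960 (working shown to 7 dp, full precision carried).
So 1/D = 5.43490, i.e. 5.435 to 3 decimal places.

5.435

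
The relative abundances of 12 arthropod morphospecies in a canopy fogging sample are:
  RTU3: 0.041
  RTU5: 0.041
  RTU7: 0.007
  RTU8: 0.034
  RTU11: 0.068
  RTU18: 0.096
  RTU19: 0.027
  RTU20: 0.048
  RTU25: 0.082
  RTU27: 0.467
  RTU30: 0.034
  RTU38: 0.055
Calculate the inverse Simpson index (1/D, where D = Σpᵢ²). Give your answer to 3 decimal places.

3.993

D = 0.041² + 0.041² + 0.007² + 0.034² + 0.068² + 0.096² + 0.027² + 0.048² + 0.082² + 0.467² + 0.034² + 0.055² = 0.0016810 + 0.0016810 + 0.0000490 + 0.0011560 + 0.0046240 + 0.0092160 + 0.0007290 + 0.0023040 + 0.0067240 + 0.2180890 + 0.0011560 + 0.0030250 = 0.2504340 (working shown to 7 dp, full precision carried).
So 1/D = 3.99307, i.e. 3.993 to 3 decimal places.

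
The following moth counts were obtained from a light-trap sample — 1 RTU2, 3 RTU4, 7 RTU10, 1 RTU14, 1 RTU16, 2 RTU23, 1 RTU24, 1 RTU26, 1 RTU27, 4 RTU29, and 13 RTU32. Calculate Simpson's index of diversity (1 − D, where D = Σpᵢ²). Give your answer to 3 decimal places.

Total N = 1+3+7+1+1+2+1+1+1+4+13 = 35, so the proportions are 0.02857, 0.08571, 0.2, 0.02857, 0.02857, 0.05714, 0.02857, 0.02857, 0.02857, 0.11429, 0.37143 (working shown to 5 dp, full precision carried).
D = 0.02857² + 0.08571² + 0.2² + 0.02857² + 0.02857² + 0.05714² + 0.02857² + 0.02857² + 0.02857² + 0.11429² + 0.37143² = 0.00082 + 0.00735 + 0.04000 + 0.00082 + 0.00082 + 0.00327 + 0.00082 + 0.00082 + 0.00082 + 0.01306 + 0.13796 = 0.20653.
So 1 − D = 0.79347, i.e. 0.793 to 3 decimal places.

0.793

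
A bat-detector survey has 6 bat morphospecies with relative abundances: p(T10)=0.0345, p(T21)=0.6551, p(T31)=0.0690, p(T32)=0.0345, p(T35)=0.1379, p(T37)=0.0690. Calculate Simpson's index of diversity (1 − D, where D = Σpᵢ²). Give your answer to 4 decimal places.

D = 0.0345² + 0.6551² + 0.069² + 0.0345² + 0.1379² + 0.069² = 0.001190 + 0.429156 + 0.004761 + 0.001190 + 0.019016 + 0.004761 = 0.460075 (working shown to 6 dp, full precision carried).
So 1 − D = 0.539925, i.e. 0.5399 to 4 decimal places.

0.5399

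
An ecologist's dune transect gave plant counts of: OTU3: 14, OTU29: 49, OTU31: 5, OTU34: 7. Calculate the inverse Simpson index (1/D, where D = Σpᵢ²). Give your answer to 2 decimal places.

Total N = 14+49+5+7 = 75, so the proportions are 0.18667, 0.65333, 0.06667, 0.09333 (working shown to 5 dp, full precision carried).
D = 0.18667² + 0.65333² + 0.06667² + 0.09333² = 0.03484 + 0.42684 + 0.00444 + 0.00871 = 0.47484.
So 1/D = 2.1060, i.e. 2.11 to 2 decimal places.

2.11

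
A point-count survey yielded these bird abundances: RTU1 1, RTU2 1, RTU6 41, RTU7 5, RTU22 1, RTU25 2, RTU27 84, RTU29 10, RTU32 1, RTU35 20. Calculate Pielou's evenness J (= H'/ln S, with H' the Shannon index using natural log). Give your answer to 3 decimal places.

Total N = 1+1+41+5+1+2+84+10+1+20 = 166, so the proportions are 0.00602, 0.00602, 0.24699, 0.03012, 0.00602, 0.01205, 0.50602, 0.06024, 0.00602, 0.12048 (working shown to 5 dp, full precision carried).
H' = −Σ pᵢ ln pᵢ = −((-0.03080) + (-0.03080) + (-0.34539) + (-0.10550) + (-0.03080) + (-0.05324) + (-0.34469) + (-0.16924) + (-0.03080) + (-0.25497)) = 1.39621.
With S = 10 species, ln S = 2.30259, so J = 1.39621/2.30259 = 0.60637, i.e. 0.606 to 3 decimal places.

0.606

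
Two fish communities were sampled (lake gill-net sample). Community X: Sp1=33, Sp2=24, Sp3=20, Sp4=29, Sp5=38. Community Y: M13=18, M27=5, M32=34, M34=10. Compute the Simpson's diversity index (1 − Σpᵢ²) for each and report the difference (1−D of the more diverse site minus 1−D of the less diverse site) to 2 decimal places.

Community X: N=144, proportions 0.22917, 0.16667, 0.13889, 0.20139, 0.26389, giving 1−D = 0.79022 (working shown to 5 dp, full precision carried).
Community Y: N=67, proportions 0.26866, 0.07463, 0.50746, 0.14925, giving 1−D = 0.64246.
Difference = |0.79022 − 0.64246| = 0.14776, i.e. 0.15 to 2 decimal places.

0.15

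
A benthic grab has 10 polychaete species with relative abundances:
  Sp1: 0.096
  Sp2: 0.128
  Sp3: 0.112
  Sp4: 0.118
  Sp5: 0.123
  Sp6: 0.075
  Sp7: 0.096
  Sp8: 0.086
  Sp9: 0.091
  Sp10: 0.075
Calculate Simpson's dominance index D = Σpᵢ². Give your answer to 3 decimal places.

0.103

D = 0.096² + 0.128² + 0.112² + 0.118² + 0.123² + 0.075² + 0.096² + 0.086² + 0.091² + 0.075² = 0.00922 + 0.01638 + 0.01254 + 0.01392 + 0.01513 + 0.00562 + 0.00922 + 0.00740 + 0.00828 + 0.00562 = 0.10334 (working shown to 5 dp, full precision carried).
To 3 decimal places, D = 0.103.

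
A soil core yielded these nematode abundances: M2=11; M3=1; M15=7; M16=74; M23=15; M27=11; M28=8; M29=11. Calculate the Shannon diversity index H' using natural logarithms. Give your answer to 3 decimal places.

1.532

Total N = 11+1+7+74+15+11+8+11 = 138, so the proportions are 0.07971, 0.00725, 0.05072, 0.53623, 0.1087, 0.07971, 0.05797, 0.07971 (working shown to 5 dp, full precision carried).
Each pᵢ ln pᵢ term: 0.07971×(-2.52936)=-0.20162, 0.00725×(-4.92725)=-0.03570, 0.05072×(-2.98134)=-0.15123, 0.53623×(-0.62319)=-0.33417, 0.1087×(-2.21920)=-0.24122, 0.07971×(-2.52936)=-0.20162, 0.05797×(-2.84781)=-0.16509, 0.07971×(-2.52936)=-0.20162.
Sum = -1.53226, so H' = 1.532.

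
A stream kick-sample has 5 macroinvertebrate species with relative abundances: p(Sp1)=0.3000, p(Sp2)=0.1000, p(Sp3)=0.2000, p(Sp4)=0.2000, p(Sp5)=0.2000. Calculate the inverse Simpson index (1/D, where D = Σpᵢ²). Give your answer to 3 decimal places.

D = 0.3² + 0.1² + 0.2² + 0.2² + 0.2² = 0.0900000 + 0.0100000 + 0.0400000 + 0.0400000 + 0.0400000 = 0.2200000 (working shown to 7 dp, full precision carried).
So 1/D = 4.54545, i.e. 4.545 to 3 decimal places.

4.545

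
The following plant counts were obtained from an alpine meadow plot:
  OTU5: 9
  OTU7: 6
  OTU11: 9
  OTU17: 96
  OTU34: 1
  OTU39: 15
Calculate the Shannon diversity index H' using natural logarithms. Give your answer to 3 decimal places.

Total N = 9+6+9+96+1+15 = 136, so the proportions are 0.06618, 0.04412, 0.06618, 0.70588, 0.00735, 0.11029 (working shown to 5 dp, full precision carried).
Each pᵢ ln pᵢ term: 0.06618×(-2.71543)=-0.17970, 0.04412×(-3.12090)=-0.13769, 0.06618×(-2.71543)=-0.17970, 0.70588×(-0.34831)=-0.24586, 0.00735×(-4.91265)=-0.03612, 0.11029×(-2.20460)=-0.24315.
Sum = -1.02222, so H' = 1.022.

1.022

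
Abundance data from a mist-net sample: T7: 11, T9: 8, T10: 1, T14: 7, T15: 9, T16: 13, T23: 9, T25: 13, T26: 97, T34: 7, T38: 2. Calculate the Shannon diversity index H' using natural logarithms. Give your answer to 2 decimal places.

Total N = 11+8+1+7+9+13+9+13+97+7+2 = 177, so the proportions are 0.0621, 0.0452, 0.0056, 0.0395, 0.0508, 0.0734, 0.0508, 0.0734, 0.548, 0.0395, 0.0113 (working shown to 4 dp, full precision carried).
Each pᵢ ln pᵢ term: 0.0621×(-2.7783)=-0.1727, 0.0452×(-3.0967)=-0.1400, 0.0056×(-5.1761)=-0.0292, 0.0395×(-3.2302)=-0.1277, 0.0508×(-2.9789)=-0.1515, 0.0734×(-2.6112)=-0.1918, 0.0508×(-2.9789)=-0.1515, 0.0734×(-2.6112)=-0.1918, 0.548×(-0.6014)=-0.3296, 0.0395×(-3.2302)=-0.1277, 0.0113×(-4.4830)=-0.0507.
Sum = -1.6641, so H' = 1.66.

1.66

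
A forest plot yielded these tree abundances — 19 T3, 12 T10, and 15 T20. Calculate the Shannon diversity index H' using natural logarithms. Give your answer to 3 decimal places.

Total N = 19+12+15 = 46, so the proportions are 0.41304, 0.26087, 0.32609 (working shown to 5 dp, full precision carried).
Each pᵢ ln pᵢ term: 0.41304×(-0.88420)=-0.36521, 0.26087×(-1.34373)=-0.35054, 0.32609×(-1.12059)=-0.36541.
Sum = -1.08116, so H' = 1.081.

1.081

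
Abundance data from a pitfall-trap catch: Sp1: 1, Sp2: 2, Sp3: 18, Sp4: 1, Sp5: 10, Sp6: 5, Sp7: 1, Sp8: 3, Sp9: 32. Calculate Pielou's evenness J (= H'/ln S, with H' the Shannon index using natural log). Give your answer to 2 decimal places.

0.71

Total N = 1+2+18+1+10+5+1+3+32 = 73, so the proportions are 0.0137, 0.0274, 0.2466, 0.0137, 0.137, 0.0685, 0.0137, 0.0411, 0.4384 (working shown to 4 dp, full precision carried).
H' = −Σ pᵢ ln pᵢ = −((-0.0588) + (-0.0986) + (-0.3452) + (-0.0588) + (-0.2723) + (-0.1836) + (-0.0588) + (-0.1312) + (-0.3615)) = 1.5687.
With S = 9 species, ln S = 2.1972, so J = 1.5687/2.1972 = 0.7140, i.e. 0.71 to 2 decimal places.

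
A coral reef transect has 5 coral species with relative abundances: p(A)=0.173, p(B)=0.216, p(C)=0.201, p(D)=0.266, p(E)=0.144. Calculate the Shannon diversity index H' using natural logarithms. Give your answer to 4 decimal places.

Each pᵢ ln pᵢ term (working shown to 6 dp, full precision carried): 0.173×(-1.754464)=-0.303522, 0.216×(-1.532477)=-0.331015, 0.201×(-1.604450)=-0.322495, 0.266×(-1.324259)=-0.352253, 0.144×(-1.937942)=-0.279064.
Sum = -1.588348, so H' = 1.5883.

1.5883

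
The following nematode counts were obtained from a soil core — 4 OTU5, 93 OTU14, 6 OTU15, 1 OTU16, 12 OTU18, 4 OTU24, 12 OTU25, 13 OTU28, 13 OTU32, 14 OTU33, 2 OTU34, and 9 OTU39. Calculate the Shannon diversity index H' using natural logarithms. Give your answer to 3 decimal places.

Total N = 4+93+6+1+12+4+12+13+13+14+2+9 = 183, so the proportions are 0.02186, 0.5082, 0.03279, 0.00546, 0.06557, 0.02186, 0.06557, 0.07104, 0.07104, 0.0765, 0.01093, 0.04918 (working shown to 5 dp, full precision carried).
Each pᵢ ln pᵢ term: 0.02186×(-3.82319)=-0.08357, 0.5082×(-0.67689)=-0.34399, 0.03279×(-3.41773)=-0.11206, 0.00546×(-5.20949)=-0.02847, 0.06557×(-2.72458)=-0.17866, 0.02186×(-3.82319)=-0.08357, 0.06557×(-2.72458)=-0.17866, 0.07104×(-2.64454)=-0.18786, 0.07104×(-2.64454)=-0.18786, 0.0765×(-2.57043)=-0.19664, 0.01093×(-4.51634)=-0.04936, 0.04918×(-3.01226)=-0.14814.
Sum = -1.77885, so H' = 1.779.

1.779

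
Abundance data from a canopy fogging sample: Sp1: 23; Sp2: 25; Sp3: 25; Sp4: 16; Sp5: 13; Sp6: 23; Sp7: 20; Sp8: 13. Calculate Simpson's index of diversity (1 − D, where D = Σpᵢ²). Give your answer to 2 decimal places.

Total N = 23+25+25+16+13+23+20+13 = 158, so the proportions are 0.1456, 0.1582, 0.1582, 0.1013, 0.0823, 0.1456, 0.1266, 0.0823 (working shown to 4 dp, full precision carried).
D = 0.1456² + 0.1582² + 0.1582² + 0.1013² + 0.0823² + 0.1456² + 0.1266² + 0.0823² = 0.0212 + 0.0250 + 0.0250 + 0.0103 + 0.0068 + 0.0212 + 0.0160 + 0.0068 = 0.1323.
So 1 − D = 0.8677, i.e. 0.87 to 2 decimal places.

0.87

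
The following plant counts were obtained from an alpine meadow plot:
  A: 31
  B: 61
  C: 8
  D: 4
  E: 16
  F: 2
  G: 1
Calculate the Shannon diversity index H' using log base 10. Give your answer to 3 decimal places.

0.589

Total N = 31+61+8+4+16+2+1 = 123, so the proportions are 0.25203, 0.49593, 0.06504, 0.03252, 0.13008, 0.01626, 0.00813 (working shown to 5 dp, full precision carried).
Each pᵢ log₁₀ pᵢ term: 0.25203×(-0.59854)=-0.15085, 0.49593×(-0.30458)=-0.15105, 0.06504×(-1.18682)=-0.07719, 0.03252×(-1.48785)=-0.04839, 0.13008×(-0.88579)=-0.11522, 0.01626×(-1.78888)=-0.02909, 0.00813×(-2.08991)=-0.01699.
Sum = -0.58878, so H' = 0.589.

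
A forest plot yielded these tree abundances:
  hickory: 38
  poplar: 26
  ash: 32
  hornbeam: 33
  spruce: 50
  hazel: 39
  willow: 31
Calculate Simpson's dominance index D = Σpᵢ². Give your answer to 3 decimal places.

0.149

Total N = 38+26+32+33+50+39+31 = 249, so the proportions are 0.15261, 0.10442, 0.12851, 0.13253, 0.2008, 0.15663, 0.1245 (working shown to 5 dp, full precision carried).
D = 0.15261² + 0.10442² + 0.12851² + 0.13253² + 0.2008² + 0.15663² + 0.1245² = 0.02329 + 0.01090 + 0.01652 + 0.01756 + 0.04032 + 0.02453 + 0.01550 = 0.14863.
To 3 decimal places, D = 0.149.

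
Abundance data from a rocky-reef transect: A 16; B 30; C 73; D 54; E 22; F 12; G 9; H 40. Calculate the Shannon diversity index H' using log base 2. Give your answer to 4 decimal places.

Total N = 16+30+73+54+22+12+9+40 = 256, so the proportions are 0.0625, 0.117188, 0.285156, 0.210938, 0.085938, 0.046875, 0.035156, 0.15625 (working shown to 6 dp, full precision carried).
Each pᵢ log₂ pᵢ term: 0.0625×(-4.000000)=-0.250000, 0.117188×(-3.093109)=-0.362474, 0.285156×(-1.810175)=-0.516183, 0.210938×(-2.245112)=-0.473578, 0.085938×(-3.540568)=-0.304268, 0.046875×(-4.415037)=-0.206955, 0.035156×(-4.830075)=-0.169807, 0.15625×(-2.678072)=-0.418449.
Sum = -2.701714, so H' = 2.7017.

2.7017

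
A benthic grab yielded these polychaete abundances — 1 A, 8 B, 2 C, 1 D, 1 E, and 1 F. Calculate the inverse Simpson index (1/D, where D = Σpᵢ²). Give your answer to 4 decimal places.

2.7222

Total N = 1+8+2+1+1+1 = 14, so the proportions are 0.0714286, 0.5714286, 0.1428571, 0.0714286, 0.0714286, 0.0714286 (working shown to 7 dp, full precision carried).
D = 0.0714286² + 0.5714286² + 0.1428571² + 0.0714286² + 0.0714286² + 0.0714286² = 0.0051020 + 0.3265306 + 0.0204082 + 0.0051020 + 0.0051020 + 0.0051020 = 0.3673469.
So 1/D = 2.722222, i.e. 2.7222 to 4 decimal places.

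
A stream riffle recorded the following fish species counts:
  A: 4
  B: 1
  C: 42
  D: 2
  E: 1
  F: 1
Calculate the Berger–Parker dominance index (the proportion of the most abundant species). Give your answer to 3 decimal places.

0.824

Total N = 4+1+42+2+1+1 = 51, so the proportions are 0.07843, 0.01961, 0.82353, 0.03922, 0.01961, 0.01961 (working shown to 5 dp, full precision carried).
The largest proportion is 0.82353, i.e. d = 0.824 to 3 decimal places.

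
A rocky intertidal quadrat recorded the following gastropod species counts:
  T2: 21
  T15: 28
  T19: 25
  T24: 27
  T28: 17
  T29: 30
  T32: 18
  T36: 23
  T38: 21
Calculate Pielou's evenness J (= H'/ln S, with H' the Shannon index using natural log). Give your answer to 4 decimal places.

0.9924

Total N = 21+28+25+27+17+30+18+23+21 = 210, so the proportions are 0.1, 0.133333, 0.119048, 0.128571, 0.080952, 0.142857, 0.085714, 0.109524, 0.1 (working shown to 6 dp, full precision carried).
H' = −Σ pᵢ ln pᵢ = −((-0.230259) + (-0.268654) + (-0.253361) + (-0.263735) + (-0.203506) + (-0.277987) + (-0.210577) + (-0.242224) + (-0.230259)) = 2.180561.
With S = 9 species, ln S = 2.197225, so J = 2.180561/2.197225 = 0.992416, i.e. 0.9924 to 4 decimal places.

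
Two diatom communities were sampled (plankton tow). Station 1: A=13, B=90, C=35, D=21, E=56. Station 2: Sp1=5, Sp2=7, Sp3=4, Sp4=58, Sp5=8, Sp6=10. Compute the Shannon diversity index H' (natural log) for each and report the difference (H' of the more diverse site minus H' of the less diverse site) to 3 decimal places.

Station 1: N=215, proportions 0.06047, 0.4186, 0.16279, 0.09767, 0.26047, giving H' = 1.40729 (working shown to 5 dp, full precision carried).
Station 2: N=92, proportions 0.05435, 0.07609, 0.04348, 0.63043, 0.08696, 0.1087, giving H' = 1.23504.
Difference = |1.40729 − 1.23504| = 0.17225, i.e. 0.172 to 3 decimal places.

0.172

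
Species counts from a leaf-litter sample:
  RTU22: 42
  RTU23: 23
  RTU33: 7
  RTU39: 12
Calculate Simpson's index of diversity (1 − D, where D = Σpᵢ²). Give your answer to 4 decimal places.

Total N = 42+23+7+12 = 84, so the proportions are 0.5, 0.27381, 0.083333, 0.142857 (working shown to 6 dp, full precision carried).
D = 0.5² + 0.27381² + 0.083333² + 0.142857² = 0.250000 + 0.074972 + 0.006944 + 0.020408 = 0.352324.
So 1 − D = 0.647676, i.e. 0.6477 to 4 decimal places.

0.6477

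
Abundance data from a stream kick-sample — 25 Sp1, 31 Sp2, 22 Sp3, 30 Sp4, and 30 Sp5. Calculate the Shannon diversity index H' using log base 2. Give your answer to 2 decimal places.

2.31

Total N = 25+31+22+30+30 = 138, so the proportions are 0.1812, 0.2246, 0.1594, 0.2174, 0.2174 (working shown to 4 dp, full precision carried).
Each pᵢ log₂ pᵢ term: 0.1812×(-2.4647)=-0.4465, 0.2246×(-2.1543)=-0.4839, 0.1594×(-2.6491)=-0.4223, 0.2174×(-2.2016)=-0.4786, 0.2174×(-2.2016)=-0.4786.
Sum = -2.3100, so H' = 2.31.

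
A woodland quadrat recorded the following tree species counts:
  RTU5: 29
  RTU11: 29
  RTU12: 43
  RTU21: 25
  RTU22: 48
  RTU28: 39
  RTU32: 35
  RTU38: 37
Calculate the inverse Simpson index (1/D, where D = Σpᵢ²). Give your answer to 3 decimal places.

Total N = 29+29+43+25+48+39+35+37 = 285, so the proportions are 0.1017544, 0.1017544, 0.1508772, 0.0877193, 0.1684211, 0.1368421, 0.122807, 0.1298246 (working shown to 7 dp, full precision carried).
D = 0.1017544² + 0.1017544² + 0.1508772² + 0.0877193² + 0.1684211² + 0.1368421² + 0.122807² + 0.1298246² = 0.0103540 + 0.0103540 + 0.0227639 + 0.0076947 + 0.0283657 + 0.0187258 + 0.0150816 + 0.0168544 = 0.1301939.
So 1/D = 7.68085, i.e. 7.681 to 3 decimal places.

7.681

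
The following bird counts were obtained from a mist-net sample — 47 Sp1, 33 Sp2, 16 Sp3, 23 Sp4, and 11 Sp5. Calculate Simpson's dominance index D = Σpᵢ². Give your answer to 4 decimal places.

0.2488

Total N = 47+33+16+23+11 = 130, so the proportions are 0.361538, 0.253846, 0.123077, 0.176923, 0.084615 (working shown to 6 dp, full precision carried).
D = 0.361538² + 0.253846² + 0.123077² + 0.176923² + 0.084615² = 0.130710 + 0.064438 + 0.015148 + 0.031302 + 0.007160 = 0.248757.
To 4 decimal places, D = 0.2488.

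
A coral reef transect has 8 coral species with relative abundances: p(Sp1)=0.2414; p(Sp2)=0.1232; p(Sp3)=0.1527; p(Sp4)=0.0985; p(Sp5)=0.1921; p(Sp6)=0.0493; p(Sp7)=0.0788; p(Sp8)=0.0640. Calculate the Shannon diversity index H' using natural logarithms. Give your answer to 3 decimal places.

1.958

Each pᵢ ln pᵢ term (working shown to 5 dp, full precision carried): 0.2414×(-1.42130)=-0.34310, 0.1232×(-2.09395)=-0.25797, 0.1527×(-1.87928)=-0.28697, 0.0985×(-2.31770)=-0.22829, 0.1921×(-1.64974)=-0.31691, 0.0493×(-3.00983)=-0.14838, 0.0788×(-2.54084)=-0.20022, 0.064×(-2.74887)=-0.17593.
Sum = -1.95778, so H' = 1.958.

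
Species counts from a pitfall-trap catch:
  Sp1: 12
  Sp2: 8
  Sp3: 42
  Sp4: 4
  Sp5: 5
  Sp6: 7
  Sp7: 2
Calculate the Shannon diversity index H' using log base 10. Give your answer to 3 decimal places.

Total N = 12+8+42+4+5+7+2 = 80, so the proportions are 0.15, 0.1, 0.525, 0.05, 0.0625, 0.0875, 0.025 (working shown to 5 dp, full precision carried).
Each pᵢ log₁₀ pᵢ term: 0.15×(-0.82391)=-0.12359, 0.1×(-1.00000)=-0.10000, 0.525×(-0.27984)=-0.14692, 0.05×(-1.30103)=-0.06505, 0.0625×(-1.20412)=-0.07526, 0.0875×(-1.05799)=-0.09257, 0.025×(-1.60206)=-0.04005.
Sum = -0.64344, so H' = 0.643.

0.643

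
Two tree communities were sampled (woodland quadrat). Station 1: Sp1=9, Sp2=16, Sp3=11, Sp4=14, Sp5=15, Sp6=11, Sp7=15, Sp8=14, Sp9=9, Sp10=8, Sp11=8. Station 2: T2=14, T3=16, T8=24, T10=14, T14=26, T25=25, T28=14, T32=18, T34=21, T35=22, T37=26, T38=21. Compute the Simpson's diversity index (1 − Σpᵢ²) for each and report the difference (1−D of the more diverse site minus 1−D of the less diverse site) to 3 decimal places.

Station 1: N=130, proportions 0.06923, 0.12308, 0.08462, 0.10769, 0.11538, 0.08462, 0.11538, 0.10769, 0.06923, 0.06154, 0.06154, giving 1−D = 0.90355 (working shown to 5 dp, full precision carried).
Station 2: N=241, proportions 0.05809, 0.06639, 0.09959, 0.05809, 0.10788, 0.10373, 0.05809, 0.07469, 0.08714, 0.09129, 0.10788, 0.08714, giving 1−D = 0.91242.
Difference = |0.90355 − 0.91242| = 0.00887, i.e. 0.009 to 3 decimal places.

0.009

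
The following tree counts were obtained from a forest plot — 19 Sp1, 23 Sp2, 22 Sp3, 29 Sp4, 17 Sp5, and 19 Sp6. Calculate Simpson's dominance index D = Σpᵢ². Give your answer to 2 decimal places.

Total N = 19+23+22+29+17+19 = 129, so the proportions are 0.1473, 0.1783, 0.1705, 0.2248, 0.1318, 0.1473 (working shown to 4 dp, full precision carried).
D = 0.1473² + 0.1783² + 0.1705² + 0.2248² + 0.1318² + 0.1473² = 0.0217 + 0.0318 + 0.0291 + 0.0505 + 0.0174 + 0.0217 = 0.1722.
To 2 decimal places, D = 0.17.

0.17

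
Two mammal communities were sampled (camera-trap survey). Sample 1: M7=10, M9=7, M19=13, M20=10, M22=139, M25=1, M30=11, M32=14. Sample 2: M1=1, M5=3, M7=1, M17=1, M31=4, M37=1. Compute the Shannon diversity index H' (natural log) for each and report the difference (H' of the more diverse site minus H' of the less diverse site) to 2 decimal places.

0.38

Sample 1: N=205, proportions 0.0488, 0.0341, 0.0634, 0.0488, 0.678, 0.0049, 0.0537, 0.0683, giving H' = 1.2146 (working shown to 4 dp, full precision carried).
Sample 2: N=11, proportions 0.0909, 0.2727, 0.0909, 0.0909, 0.3636, 0.0909, giving H' = 1.5942.
Difference = |1.2146 − 1.5942| = 0.3796, i.e. 0.38 to 2 decimal places.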